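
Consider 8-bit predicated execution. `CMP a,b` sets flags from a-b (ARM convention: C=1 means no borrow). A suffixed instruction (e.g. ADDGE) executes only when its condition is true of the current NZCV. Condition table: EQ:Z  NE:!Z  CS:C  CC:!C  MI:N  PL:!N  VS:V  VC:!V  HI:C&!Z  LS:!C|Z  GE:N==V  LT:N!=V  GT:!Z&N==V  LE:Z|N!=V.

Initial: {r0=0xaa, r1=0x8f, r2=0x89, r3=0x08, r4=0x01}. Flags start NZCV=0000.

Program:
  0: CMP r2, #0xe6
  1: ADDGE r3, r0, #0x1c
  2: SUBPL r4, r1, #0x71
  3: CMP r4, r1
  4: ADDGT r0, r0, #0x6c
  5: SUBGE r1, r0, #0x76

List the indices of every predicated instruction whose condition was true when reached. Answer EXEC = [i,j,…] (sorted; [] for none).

0: ✓ CMP  NZCV=1000
1: · ADDGE
2: · SUBPL
3: ✓ CMP  NZCV=0000
4: ✓ ADDGT  r0←0x16
5: ✓ SUBGE  r1←0xa0

EXEC = [4,5]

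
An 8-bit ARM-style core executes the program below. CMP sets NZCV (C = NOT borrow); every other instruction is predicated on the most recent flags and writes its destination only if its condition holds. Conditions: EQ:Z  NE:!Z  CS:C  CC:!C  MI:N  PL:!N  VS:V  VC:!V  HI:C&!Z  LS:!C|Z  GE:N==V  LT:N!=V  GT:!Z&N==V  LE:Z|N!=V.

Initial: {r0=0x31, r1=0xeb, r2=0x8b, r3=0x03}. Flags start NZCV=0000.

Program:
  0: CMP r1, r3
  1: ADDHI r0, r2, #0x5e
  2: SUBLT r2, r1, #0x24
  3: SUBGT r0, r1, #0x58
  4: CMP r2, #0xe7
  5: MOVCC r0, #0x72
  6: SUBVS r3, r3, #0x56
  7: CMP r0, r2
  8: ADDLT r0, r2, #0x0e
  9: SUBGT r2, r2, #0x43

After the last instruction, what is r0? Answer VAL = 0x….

VAL = 0x72

[0] flags=1010 → (cmp)
[1] flags=1010 HI?T → r0=0xe9
[2] flags=1010 LT?T → r2=0xc7
[3] flags=1010 GT?F → skip
[4] flags=1000 → (cmp)
[5] flags=1000 CC?T → r0=0x72
[6] flags=1000 VS?F → skip
[7] flags=1001 → (cmp)
[8] flags=1001 LT?F → skip
[9] flags=1001 GT?T → r2=0x84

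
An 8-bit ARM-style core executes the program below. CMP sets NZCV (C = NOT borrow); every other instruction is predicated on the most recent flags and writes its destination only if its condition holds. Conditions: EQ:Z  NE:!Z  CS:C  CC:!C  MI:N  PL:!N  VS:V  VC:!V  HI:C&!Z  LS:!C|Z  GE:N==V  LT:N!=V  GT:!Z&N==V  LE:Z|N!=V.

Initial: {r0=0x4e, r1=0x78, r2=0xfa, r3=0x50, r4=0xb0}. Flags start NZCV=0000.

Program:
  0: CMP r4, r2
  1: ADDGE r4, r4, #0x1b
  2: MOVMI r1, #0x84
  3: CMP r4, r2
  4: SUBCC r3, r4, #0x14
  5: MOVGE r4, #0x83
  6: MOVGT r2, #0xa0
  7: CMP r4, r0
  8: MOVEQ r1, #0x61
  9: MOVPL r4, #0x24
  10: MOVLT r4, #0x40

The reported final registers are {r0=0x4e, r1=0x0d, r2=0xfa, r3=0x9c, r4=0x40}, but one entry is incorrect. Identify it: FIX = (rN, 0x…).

[0] flags=1000 → (cmp)
[1] flags=1000 GE?F → skip
[2] flags=1000 MI?T → r1=0x84
[3] flags=1000 → (cmp)
[4] flags=1000 CC?T → r3=0x9c
[5] flags=1000 GE?F → skip
[6] flags=1000 GT?F → skip
[7] flags=0011 → (cmp)
[8] flags=0011 EQ?F → skip
[9] flags=0011 PL?T → r4=0x24
[10] flags=0011 LT?T → r4=0x40

FIX = (r1, 0x84)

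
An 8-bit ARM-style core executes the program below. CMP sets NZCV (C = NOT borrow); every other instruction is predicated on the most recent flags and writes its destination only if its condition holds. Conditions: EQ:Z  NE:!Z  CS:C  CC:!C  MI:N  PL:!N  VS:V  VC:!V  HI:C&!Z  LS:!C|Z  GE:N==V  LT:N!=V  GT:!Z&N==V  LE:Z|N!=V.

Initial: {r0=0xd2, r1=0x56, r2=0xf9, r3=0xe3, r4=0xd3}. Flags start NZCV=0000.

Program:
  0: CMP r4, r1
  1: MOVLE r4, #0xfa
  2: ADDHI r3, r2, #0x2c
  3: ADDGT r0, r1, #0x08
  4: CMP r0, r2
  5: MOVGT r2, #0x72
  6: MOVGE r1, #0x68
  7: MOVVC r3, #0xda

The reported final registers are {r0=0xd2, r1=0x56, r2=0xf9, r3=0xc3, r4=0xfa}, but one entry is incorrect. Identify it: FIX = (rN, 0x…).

FIX = (r3, 0xda)

[0] flags=0011 → (cmp)
[1] flags=0011 LE?T → r4=0xfa
[2] flags=0011 HI?T → r3=0x25
[3] flags=0011 GT?F → skip
[4] flags=1000 → (cmp)
[5] flags=1000 GT?F → skip
[6] flags=1000 GE?F → skip
[7] flags=1000 VC?T → r3=0xda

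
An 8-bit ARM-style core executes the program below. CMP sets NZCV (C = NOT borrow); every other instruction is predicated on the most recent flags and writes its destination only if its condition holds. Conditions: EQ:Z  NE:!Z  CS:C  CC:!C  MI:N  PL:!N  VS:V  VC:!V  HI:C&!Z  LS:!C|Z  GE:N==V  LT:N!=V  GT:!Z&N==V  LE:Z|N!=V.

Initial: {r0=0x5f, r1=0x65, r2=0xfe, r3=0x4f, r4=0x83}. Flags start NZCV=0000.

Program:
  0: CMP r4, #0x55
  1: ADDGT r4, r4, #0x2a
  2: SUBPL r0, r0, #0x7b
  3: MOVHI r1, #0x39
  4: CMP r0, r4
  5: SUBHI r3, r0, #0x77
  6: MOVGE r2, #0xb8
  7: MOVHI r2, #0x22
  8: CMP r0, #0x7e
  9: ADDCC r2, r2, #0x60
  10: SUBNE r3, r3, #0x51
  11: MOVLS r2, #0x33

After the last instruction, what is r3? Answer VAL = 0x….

[0] flags=0011 → (cmp)
[1] flags=0011 GT?F → skip
[2] flags=0011 PL?T → r0=0xe4
[3] flags=0011 HI?T → r1=0x39
[4] flags=0010 → (cmp)
[5] flags=0010 HI?T → r3=0x6d
[6] flags=0010 GE?T → r2=0xb8
[7] flags=0010 HI?T → r2=0x22
[8] flags=0011 → (cmp)
[9] flags=0011 CC?F → skip
[10] flags=0011 NE?T → r3=0x1c
[11] flags=0011 LS?F → skip

VAL = 0x1c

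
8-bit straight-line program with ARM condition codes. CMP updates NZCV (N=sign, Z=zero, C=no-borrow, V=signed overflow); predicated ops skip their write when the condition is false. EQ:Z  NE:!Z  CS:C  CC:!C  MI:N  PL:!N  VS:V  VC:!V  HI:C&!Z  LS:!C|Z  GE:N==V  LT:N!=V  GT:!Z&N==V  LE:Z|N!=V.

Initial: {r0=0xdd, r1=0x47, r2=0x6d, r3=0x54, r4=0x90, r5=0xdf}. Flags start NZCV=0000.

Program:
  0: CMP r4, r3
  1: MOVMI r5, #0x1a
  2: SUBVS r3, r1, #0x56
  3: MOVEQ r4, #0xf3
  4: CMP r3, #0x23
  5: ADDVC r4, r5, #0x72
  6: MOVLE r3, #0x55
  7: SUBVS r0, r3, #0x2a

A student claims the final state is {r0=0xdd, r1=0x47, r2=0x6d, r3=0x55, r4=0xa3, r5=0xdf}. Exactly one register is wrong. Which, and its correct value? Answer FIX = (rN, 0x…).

FIX = (r4, 0x51)

0: ✓ CMP  NZCV=0011
1: · MOVMI
2: ✓ SUBVS  r3←0xf1
3: · MOVEQ
4: ✓ CMP  NZCV=1010
5: ✓ ADDVC  r4←0x51
6: ✓ MOVLE  r3←0x55
7: · SUBVS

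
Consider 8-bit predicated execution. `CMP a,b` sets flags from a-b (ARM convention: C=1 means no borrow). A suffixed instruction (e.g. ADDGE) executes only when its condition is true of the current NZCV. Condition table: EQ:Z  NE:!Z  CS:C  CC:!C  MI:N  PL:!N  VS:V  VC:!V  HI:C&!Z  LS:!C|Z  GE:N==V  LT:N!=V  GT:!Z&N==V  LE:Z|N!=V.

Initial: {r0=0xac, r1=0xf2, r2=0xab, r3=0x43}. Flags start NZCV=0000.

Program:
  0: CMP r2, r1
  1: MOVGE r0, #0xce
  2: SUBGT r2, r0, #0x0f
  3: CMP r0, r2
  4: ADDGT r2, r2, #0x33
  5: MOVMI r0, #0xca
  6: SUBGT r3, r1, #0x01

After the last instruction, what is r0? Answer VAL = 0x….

[0] flags=1000 → (cmp)
[1] flags=1000 GE?F → skip
[2] flags=1000 GT?F → skip
[3] flags=0010 → (cmp)
[4] flags=0010 GT?T → r2=0xde
[5] flags=0010 MI?F → skip
[6] flags=0010 GT?T → r3=0xf1

VAL = 0xac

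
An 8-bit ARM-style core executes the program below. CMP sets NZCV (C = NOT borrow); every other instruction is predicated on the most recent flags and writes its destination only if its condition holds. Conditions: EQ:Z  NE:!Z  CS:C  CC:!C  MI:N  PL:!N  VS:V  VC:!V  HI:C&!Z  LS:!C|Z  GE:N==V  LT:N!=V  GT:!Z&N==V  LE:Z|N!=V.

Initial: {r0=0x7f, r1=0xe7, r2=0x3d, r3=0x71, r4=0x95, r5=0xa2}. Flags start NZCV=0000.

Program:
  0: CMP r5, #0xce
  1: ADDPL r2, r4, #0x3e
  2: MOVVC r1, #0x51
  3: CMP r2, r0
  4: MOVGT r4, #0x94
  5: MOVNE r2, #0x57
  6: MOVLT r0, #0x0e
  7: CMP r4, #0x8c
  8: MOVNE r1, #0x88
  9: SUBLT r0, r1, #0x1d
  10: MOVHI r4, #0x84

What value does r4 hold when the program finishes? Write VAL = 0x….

[0] flags=1000 → (cmp)
[1] flags=1000 PL?F → skip
[2] flags=1000 VC?T → r1=0x51
[3] flags=1000 → (cmp)
[4] flags=1000 GT?F → skip
[5] flags=1000 NE?T → r2=0x57
[6] flags=1000 LT?T → r0=0x0e
[7] flags=0010 → (cmp)
[8] flags=0010 NE?T → r1=0x88
[9] flags=0010 LT?F → skip
[10] flags=0010 HI?T → r4=0x84

VAL = 0x84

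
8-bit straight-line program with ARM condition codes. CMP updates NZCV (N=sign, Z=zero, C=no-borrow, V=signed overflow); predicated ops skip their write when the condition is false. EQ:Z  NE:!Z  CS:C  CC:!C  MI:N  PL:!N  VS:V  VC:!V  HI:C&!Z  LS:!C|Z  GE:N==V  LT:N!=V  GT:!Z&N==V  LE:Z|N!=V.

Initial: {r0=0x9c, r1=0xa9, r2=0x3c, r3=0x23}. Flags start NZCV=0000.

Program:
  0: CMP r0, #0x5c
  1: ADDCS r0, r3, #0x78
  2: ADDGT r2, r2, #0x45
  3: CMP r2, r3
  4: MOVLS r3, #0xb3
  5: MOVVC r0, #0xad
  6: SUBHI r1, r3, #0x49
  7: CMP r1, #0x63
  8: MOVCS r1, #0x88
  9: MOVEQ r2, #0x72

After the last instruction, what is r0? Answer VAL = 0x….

VAL = 0xad

[0] flags=0011 → (cmp)
[1] flags=0011 CS?T → r0=0x9b
[2] flags=0011 GT?F → skip
[3] flags=0010 → (cmp)
[4] flags=0010 LS?F → skip
[5] flags=0010 VC?T → r0=0xad
[6] flags=0010 HI?T → r1=0xda
[7] flags=0011 → (cmp)
[8] flags=0011 CS?T → r1=0x88
[9] flags=0011 EQ?F → skip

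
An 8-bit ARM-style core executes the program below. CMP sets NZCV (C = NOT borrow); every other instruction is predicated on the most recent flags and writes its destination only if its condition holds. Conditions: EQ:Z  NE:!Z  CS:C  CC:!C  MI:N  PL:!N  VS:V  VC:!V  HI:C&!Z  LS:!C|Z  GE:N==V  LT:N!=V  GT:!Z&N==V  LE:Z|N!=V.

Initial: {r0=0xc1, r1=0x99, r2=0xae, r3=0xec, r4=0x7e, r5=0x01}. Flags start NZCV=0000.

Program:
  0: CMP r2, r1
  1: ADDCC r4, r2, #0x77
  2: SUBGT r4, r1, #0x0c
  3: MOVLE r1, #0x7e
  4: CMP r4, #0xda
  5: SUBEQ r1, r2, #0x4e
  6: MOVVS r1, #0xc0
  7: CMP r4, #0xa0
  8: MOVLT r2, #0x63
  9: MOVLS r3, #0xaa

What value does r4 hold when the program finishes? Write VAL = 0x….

0: ✓ CMP  NZCV=0010
1: · ADDCC
2: ✓ SUBGT  r4←0x8d
3: · MOVLE
4: ✓ CMP  NZCV=1000
5: · SUBEQ
6: · MOVVS
7: ✓ CMP  NZCV=1000
8: ✓ MOVLT  r2←0x63
9: ✓ MOVLS  r3←0xaa

VAL = 0x8d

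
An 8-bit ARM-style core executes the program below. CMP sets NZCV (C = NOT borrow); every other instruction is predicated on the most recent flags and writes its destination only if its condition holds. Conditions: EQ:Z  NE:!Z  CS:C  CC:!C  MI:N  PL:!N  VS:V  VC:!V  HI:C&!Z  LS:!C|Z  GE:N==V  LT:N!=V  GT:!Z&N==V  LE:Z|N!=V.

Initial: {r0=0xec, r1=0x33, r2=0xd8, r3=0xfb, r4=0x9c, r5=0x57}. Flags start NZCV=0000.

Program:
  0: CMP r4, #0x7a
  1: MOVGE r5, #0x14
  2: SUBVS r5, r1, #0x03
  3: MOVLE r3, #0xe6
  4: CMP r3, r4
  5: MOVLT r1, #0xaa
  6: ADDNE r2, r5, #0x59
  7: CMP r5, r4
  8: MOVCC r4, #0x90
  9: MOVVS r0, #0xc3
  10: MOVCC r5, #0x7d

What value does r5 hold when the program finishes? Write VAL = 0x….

[0] flags=0011 → (cmp)
[1] flags=0011 GE?F → skip
[2] flags=0011 VS?T → r5=0x30
[3] flags=0011 LE?T → r3=0xe6
[4] flags=0010 → (cmp)
[5] flags=0010 LT?F → skip
[6] flags=0010 NE?T → r2=0x89
[7] flags=1001 → (cmp)
[8] flags=1001 CC?T → r4=0x90
[9] flags=1001 VS?T → r0=0xc3
[10] flags=1001 CC?T → r5=0x7d

VAL = 0x7d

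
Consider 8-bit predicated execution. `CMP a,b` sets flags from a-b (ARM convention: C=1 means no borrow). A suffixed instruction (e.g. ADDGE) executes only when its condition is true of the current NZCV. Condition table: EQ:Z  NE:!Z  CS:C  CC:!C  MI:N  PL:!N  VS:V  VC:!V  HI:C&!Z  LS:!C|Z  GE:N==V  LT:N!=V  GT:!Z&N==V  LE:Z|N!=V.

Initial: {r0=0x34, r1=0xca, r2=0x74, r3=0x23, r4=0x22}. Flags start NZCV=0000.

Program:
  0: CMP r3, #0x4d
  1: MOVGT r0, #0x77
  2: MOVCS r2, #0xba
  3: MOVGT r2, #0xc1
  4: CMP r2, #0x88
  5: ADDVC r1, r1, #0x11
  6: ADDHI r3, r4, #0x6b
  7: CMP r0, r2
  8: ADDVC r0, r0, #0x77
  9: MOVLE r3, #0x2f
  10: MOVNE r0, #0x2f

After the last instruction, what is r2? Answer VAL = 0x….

0: ✓ CMP  NZCV=1000
1: · MOVGT
2: · MOVCS
3: · MOVGT
4: ✓ CMP  NZCV=1001
5: · ADDVC
6: · ADDHI
7: ✓ CMP  NZCV=1000
8: ✓ ADDVC  r0←0xab
9: ✓ MOVLE  r3←0x2f
10: ✓ MOVNE  r0←0x2f

VAL = 0x74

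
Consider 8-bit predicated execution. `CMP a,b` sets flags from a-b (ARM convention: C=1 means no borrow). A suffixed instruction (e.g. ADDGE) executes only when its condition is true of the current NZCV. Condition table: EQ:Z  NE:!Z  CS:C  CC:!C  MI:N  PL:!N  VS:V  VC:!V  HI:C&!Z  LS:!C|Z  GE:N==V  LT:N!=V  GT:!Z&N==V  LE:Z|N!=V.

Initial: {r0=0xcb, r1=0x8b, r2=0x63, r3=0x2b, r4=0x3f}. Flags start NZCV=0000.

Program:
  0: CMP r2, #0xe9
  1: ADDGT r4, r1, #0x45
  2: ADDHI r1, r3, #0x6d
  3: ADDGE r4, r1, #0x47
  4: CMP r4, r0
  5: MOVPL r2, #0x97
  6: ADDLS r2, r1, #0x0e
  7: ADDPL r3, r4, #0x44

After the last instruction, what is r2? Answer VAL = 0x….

[0] flags=0000 → (cmp)
[1] flags=0000 GT?T → r4=0xd0
[2] flags=0000 HI?F → skip
[3] flags=0000 GE?T → r4=0xd2
[4] flags=0010 → (cmp)
[5] flags=0010 PL?T → r2=0x97
[6] flags=0010 LS?F → skip
[7] flags=0010 PL?T → r3=0x16

VAL = 0x97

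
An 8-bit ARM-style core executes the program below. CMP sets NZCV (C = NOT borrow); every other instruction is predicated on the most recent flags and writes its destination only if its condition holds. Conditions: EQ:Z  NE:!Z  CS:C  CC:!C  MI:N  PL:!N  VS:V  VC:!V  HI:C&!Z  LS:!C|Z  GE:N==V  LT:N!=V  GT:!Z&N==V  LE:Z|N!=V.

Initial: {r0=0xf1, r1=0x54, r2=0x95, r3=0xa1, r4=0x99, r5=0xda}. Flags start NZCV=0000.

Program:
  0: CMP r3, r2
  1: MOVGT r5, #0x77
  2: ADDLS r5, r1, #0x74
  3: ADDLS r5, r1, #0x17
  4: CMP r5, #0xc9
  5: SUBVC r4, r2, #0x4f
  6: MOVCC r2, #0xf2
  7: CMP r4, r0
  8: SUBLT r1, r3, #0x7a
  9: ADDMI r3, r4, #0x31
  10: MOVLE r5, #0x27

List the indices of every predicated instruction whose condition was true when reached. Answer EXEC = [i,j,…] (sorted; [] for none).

EXEC = [1,6,8,9,10]

[0] flags=0010 → (cmp)
[1] flags=0010 GT?T → r5=0x77
[2] flags=0010 LS?F → skip
[3] flags=0010 LS?F → skip
[4] flags=1001 → (cmp)
[5] flags=1001 VC?F → skip
[6] flags=1001 CC?T → r2=0xf2
[7] flags=1000 → (cmp)
[8] flags=1000 LT?T → r1=0x27
[9] flags=1000 MI?T → r3=0xca
[10] flags=1000 LE?T → r5=0x27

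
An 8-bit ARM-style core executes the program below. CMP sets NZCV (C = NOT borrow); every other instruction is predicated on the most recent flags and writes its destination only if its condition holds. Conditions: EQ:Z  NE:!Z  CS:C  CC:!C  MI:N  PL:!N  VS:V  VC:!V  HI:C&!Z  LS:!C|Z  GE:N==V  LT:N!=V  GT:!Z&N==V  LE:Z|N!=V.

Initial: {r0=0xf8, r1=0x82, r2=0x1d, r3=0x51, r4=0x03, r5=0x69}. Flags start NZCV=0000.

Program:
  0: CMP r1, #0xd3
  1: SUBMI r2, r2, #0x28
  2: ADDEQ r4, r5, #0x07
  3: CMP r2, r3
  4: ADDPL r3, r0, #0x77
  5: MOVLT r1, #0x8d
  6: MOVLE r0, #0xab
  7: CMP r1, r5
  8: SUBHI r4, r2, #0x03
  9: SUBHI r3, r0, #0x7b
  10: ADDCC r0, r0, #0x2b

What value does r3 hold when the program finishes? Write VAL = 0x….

VAL = 0x30

0: ✓ CMP  NZCV=1000
1: ✓ SUBMI  r2←0xf5
2: · ADDEQ
3: ✓ CMP  NZCV=1010
4: · ADDPL
5: ✓ MOVLT  r1←0x8d
6: ✓ MOVLE  r0←0xab
7: ✓ CMP  NZCV=0011
8: ✓ SUBHI  r4←0xf2
9: ✓ SUBHI  r3←0x30
10: · ADDCC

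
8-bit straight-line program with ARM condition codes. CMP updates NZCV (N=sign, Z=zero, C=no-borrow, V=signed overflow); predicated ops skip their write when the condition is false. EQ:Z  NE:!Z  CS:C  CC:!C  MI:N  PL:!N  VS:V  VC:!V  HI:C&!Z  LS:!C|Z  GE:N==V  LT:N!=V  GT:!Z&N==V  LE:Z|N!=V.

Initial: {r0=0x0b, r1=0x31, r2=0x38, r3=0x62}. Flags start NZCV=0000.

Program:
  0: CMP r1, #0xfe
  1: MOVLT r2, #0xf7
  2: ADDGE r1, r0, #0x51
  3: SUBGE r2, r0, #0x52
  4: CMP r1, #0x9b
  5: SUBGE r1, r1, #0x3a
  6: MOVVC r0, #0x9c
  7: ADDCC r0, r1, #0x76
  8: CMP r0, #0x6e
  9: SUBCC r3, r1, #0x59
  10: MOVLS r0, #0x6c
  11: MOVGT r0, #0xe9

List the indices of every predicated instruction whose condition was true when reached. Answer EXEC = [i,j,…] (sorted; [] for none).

[0] flags=0000 → (cmp)
[1] flags=0000 LT?F → skip
[2] flags=0000 GE?T → r1=0x5c
[3] flags=0000 GE?T → r2=0xb9
[4] flags=1001 → (cmp)
[5] flags=1001 GE?T → r1=0x22
[6] flags=1001 VC?F → skip
[7] flags=1001 CC?T → r0=0x98
[8] flags=0011 → (cmp)
[9] flags=0011 CC?F → skip
[10] flags=0011 LS?F → skip
[11] flags=0011 GT?F → skip

EXEC = [2,3,5,7]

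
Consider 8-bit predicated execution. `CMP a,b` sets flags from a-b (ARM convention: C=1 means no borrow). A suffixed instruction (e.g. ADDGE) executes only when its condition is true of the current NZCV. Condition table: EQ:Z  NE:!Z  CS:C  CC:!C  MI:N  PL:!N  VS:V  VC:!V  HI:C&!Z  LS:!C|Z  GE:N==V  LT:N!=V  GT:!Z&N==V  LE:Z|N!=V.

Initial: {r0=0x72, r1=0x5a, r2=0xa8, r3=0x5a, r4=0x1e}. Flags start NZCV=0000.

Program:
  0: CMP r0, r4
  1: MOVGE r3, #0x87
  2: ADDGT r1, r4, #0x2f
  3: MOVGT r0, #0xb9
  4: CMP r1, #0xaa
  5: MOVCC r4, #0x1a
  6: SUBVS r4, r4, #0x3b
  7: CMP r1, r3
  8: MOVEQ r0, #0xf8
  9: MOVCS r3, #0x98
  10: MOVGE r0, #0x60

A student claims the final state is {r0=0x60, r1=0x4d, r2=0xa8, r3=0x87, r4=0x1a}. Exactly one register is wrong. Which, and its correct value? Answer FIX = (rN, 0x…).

[0] flags=0010 → (cmp)
[1] flags=0010 GE?T → r3=0x87
[2] flags=0010 GT?T → r1=0x4d
[3] flags=0010 GT?T → r0=0xb9
[4] flags=1001 → (cmp)
[5] flags=1001 CC?T → r4=0x1a
[6] flags=1001 VS?T → r4=0xdf
[7] flags=1001 → (cmp)
[8] flags=1001 EQ?F → skip
[9] flags=1001 CS?F → skip
[10] flags=1001 GE?T → r0=0x60

FIX = (r4, 0xdf)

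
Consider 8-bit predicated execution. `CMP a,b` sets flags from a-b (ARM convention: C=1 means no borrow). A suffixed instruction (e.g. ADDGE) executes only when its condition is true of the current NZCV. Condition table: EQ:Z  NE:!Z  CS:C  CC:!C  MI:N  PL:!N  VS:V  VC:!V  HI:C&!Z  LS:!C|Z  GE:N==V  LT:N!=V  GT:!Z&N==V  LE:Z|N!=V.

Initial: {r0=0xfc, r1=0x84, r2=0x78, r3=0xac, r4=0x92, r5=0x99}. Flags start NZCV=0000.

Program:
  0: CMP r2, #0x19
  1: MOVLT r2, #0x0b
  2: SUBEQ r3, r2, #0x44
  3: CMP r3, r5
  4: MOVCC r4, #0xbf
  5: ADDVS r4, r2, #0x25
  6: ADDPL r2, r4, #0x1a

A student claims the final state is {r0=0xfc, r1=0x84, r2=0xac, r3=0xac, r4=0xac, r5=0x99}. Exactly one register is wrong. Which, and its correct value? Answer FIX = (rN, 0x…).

FIX = (r4, 0x92)

0: ✓ CMP  NZCV=0010
1: · MOVLT
2: · SUBEQ
3: ✓ CMP  NZCV=0010
4: · MOVCC
5: · ADDVS
6: ✓ ADDPL  r2←0xac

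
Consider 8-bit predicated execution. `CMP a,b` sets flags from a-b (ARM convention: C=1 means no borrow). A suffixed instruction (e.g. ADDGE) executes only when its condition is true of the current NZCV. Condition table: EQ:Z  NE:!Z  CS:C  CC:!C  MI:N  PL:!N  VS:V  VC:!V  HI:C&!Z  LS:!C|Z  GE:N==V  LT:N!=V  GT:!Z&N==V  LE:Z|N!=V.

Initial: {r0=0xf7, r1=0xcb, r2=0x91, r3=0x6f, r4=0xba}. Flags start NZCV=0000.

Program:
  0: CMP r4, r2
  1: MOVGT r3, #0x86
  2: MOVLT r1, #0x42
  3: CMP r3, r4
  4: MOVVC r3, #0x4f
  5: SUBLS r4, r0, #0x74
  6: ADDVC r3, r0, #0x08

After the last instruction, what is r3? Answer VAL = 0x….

0: ✓ CMP  NZCV=0010
1: ✓ MOVGT  r3←0x86
2: · MOVLT
3: ✓ CMP  NZCV=1000
4: ✓ MOVVC  r3←0x4f
5: ✓ SUBLS  r4←0x83
6: ✓ ADDVC  r3←0xff

VAL = 0xff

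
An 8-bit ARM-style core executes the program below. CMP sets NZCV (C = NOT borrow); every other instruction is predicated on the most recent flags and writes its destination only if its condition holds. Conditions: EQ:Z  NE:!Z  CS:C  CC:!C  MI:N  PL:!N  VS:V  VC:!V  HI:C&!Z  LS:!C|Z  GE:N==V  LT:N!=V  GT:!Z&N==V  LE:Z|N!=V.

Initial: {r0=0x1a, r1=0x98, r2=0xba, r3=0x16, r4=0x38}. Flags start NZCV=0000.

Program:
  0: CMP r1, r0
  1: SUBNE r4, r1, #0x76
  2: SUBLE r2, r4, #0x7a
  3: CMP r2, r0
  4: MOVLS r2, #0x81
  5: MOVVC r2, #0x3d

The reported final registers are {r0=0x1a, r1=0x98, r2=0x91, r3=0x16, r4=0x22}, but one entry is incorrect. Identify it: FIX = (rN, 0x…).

0: ✓ CMP  NZCV=0011
1: ✓ SUBNE  r4←0x22
2: ✓ SUBLE  r2←0xa8
3: ✓ CMP  NZCV=1010
4: · MOVLS
5: ✓ MOVVC  r2←0x3d

FIX = (r2, 0x3d)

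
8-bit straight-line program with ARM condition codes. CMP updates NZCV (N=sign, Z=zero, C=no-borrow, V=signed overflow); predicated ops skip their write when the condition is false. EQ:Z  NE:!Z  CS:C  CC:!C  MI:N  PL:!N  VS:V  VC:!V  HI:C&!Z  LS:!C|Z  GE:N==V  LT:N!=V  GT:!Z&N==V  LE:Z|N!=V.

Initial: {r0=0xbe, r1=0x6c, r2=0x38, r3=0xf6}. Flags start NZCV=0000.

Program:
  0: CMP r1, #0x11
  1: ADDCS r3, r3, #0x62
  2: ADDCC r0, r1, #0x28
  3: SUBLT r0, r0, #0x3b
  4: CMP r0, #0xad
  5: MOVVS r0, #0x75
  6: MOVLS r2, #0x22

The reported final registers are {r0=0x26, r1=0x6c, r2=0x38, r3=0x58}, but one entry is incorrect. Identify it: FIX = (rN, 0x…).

FIX = (r0, 0xbe)

0: ✓ CMP  NZCV=0010
1: ✓ ADDCS  r3←0x58
2: · ADDCC
3: · SUBLT
4: ✓ CMP  NZCV=0010
5: · MOVVS
6: · MOVLS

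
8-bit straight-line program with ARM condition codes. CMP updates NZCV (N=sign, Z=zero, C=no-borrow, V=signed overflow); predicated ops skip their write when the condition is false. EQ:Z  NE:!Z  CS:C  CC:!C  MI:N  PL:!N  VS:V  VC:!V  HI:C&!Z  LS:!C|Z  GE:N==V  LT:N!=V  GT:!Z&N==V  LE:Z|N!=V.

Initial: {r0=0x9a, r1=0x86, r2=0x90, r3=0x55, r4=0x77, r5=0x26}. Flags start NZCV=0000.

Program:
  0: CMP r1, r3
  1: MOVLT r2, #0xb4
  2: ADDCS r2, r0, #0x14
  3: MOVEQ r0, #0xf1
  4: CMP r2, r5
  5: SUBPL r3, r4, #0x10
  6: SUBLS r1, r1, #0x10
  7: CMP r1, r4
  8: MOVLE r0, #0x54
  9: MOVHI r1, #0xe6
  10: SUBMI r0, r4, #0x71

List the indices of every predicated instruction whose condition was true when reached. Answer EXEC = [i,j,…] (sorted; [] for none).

EXEC = [1,2,8,9]

0: ✓ CMP  NZCV=0011
1: ✓ MOVLT  r2←0xb4
2: ✓ ADDCS  r2←0xae
3: · MOVEQ
4: ✓ CMP  NZCV=1010
5: · SUBPL
6: · SUBLS
7: ✓ CMP  NZCV=0011
8: ✓ MOVLE  r0←0x54
9: ✓ MOVHI  r1←0xe6
10: · SUBMI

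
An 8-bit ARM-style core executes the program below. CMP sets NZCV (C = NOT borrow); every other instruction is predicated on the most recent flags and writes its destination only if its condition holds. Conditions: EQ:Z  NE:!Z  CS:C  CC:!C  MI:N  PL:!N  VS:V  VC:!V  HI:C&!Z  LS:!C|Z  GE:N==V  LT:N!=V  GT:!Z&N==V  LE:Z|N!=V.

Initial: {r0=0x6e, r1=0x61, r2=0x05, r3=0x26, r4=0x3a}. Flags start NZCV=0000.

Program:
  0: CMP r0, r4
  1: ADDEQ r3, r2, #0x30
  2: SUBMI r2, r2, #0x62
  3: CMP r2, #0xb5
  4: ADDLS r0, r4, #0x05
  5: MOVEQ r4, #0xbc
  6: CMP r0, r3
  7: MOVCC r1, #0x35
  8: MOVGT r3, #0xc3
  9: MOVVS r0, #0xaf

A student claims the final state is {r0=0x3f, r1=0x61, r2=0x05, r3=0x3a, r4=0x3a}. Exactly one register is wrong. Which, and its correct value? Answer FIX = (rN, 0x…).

FIX = (r3, 0xc3)

0: ✓ CMP  NZCV=0010
1: · ADDEQ
2: · SUBMI
3: ✓ CMP  NZCV=0000
4: ✓ ADDLS  r0←0x3f
5: · MOVEQ
6: ✓ CMP  NZCV=0010
7: · MOVCC
8: ✓ MOVGT  r3←0xc3
9: · MOVVS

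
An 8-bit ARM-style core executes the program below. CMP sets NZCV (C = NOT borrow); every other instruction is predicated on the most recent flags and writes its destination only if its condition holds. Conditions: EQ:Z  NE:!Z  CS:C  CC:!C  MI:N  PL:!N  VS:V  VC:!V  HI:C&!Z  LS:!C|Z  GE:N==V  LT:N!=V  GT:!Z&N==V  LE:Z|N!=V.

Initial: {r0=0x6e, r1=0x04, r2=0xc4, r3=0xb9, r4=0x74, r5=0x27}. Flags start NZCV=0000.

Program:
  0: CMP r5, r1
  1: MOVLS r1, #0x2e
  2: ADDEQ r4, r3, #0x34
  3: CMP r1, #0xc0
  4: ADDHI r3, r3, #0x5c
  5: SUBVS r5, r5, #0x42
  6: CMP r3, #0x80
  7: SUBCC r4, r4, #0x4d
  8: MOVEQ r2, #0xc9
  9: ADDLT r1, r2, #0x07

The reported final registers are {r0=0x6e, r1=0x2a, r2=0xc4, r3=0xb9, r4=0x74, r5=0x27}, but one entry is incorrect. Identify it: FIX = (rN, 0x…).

[0] flags=0010 → (cmp)
[1] flags=0010 LS?F → skip
[2] flags=0010 EQ?F → skip
[3] flags=0000 → (cmp)
[4] flags=0000 HI?F → skip
[5] flags=0000 VS?F → skip
[6] flags=0010 → (cmp)
[7] flags=0010 CC?F → skip
[8] flags=0010 EQ?F → skip
[9] flags=0010 LT?F → skip

FIX = (r1, 0x04)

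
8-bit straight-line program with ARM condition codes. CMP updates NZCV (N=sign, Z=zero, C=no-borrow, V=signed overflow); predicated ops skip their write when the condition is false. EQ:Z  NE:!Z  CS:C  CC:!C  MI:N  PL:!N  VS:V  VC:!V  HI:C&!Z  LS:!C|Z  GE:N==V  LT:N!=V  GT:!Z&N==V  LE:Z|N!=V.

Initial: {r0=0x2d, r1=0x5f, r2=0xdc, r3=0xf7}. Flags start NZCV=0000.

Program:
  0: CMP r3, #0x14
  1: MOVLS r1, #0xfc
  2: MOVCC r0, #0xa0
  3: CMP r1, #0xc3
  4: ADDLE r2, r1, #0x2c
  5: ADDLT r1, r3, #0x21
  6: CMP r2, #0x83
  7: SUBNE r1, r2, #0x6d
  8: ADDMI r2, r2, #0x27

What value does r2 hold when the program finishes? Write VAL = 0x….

0: ✓ CMP  NZCV=1010
1: · MOVLS
2: · MOVCC
3: ✓ CMP  NZCV=1001
4: · ADDLE
5: · ADDLT
6: ✓ CMP  NZCV=0010
7: ✓ SUBNE  r1←0x6f
8: · ADDMI

VAL = 0xdc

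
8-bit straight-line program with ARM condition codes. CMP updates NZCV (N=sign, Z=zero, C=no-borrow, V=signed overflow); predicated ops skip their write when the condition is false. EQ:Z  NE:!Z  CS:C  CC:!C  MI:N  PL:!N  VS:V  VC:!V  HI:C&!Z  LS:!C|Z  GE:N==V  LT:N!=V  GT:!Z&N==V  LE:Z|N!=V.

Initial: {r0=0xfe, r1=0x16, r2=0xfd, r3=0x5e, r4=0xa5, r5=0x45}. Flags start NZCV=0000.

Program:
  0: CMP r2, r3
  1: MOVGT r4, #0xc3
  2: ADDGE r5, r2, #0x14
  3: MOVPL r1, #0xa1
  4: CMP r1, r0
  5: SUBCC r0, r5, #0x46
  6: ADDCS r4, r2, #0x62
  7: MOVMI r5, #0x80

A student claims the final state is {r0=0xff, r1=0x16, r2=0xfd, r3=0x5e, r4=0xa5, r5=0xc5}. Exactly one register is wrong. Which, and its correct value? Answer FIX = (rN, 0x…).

FIX = (r5, 0x45)

[0] flags=1010 → (cmp)
[1] flags=1010 GT?F → skip
[2] flags=1010 GE?F → skip
[3] flags=1010 PL?F → skip
[4] flags=0000 → (cmp)
[5] flags=0000 CC?T → r0=0xff
[6] flags=0000 CS?F → skip
[7] flags=0000 MI?F → skip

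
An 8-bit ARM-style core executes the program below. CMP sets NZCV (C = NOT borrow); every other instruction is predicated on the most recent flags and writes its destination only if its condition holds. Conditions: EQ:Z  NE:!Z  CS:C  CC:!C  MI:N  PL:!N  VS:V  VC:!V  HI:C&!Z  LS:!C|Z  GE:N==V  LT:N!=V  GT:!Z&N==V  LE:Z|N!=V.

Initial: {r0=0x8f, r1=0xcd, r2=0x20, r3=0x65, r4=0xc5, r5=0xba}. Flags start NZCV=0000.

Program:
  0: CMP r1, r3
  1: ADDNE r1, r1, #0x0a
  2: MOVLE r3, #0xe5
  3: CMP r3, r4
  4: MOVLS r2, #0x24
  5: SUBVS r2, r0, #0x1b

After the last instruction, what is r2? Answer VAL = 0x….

[0] flags=0011 → (cmp)
[1] flags=0011 NE?T → r1=0xd7
[2] flags=0011 LE?T → r3=0xe5
[3] flags=0010 → (cmp)
[4] flags=0010 LS?F → skip
[5] flags=0010 VS?F → skip

VAL = 0x20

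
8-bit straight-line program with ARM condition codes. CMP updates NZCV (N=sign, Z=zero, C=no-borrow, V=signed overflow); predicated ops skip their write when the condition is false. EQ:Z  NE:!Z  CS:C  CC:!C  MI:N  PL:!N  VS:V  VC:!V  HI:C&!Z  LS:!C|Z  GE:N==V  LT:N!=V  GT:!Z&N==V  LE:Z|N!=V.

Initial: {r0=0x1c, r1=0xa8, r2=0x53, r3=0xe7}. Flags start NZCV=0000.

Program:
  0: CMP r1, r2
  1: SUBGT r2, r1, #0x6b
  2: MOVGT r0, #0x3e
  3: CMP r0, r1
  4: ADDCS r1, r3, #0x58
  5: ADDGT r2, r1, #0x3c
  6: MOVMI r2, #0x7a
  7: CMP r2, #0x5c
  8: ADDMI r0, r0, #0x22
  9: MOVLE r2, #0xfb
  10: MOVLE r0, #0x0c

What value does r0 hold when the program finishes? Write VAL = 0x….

0: ✓ CMP  NZCV=0011
1: · SUBGT
2: · MOVGT
3: ✓ CMP  NZCV=0000
4: · ADDCS
5: ✓ ADDGT  r2←0xe4
6: · MOVMI
7: ✓ CMP  NZCV=1010
8: ✓ ADDMI  r0←0x3e
9: ✓ MOVLE  r2←0xfb
10: ✓ MOVLE  r0←0x0c

VAL = 0x0c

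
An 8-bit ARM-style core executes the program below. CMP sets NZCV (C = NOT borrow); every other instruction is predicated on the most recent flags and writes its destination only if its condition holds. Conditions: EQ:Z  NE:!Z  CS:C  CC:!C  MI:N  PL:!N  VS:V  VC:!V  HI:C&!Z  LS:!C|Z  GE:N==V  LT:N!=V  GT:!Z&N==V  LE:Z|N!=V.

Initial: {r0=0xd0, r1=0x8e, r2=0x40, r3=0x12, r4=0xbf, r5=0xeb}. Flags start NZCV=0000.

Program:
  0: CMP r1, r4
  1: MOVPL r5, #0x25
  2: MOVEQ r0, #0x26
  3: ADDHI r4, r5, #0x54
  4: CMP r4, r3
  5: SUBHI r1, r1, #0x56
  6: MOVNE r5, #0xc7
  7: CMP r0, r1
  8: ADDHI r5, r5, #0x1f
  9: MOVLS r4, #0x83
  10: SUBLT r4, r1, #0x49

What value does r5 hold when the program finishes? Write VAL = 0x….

[0] flags=1000 → (cmp)
[1] flags=1000 PL?F → skip
[2] flags=1000 EQ?F → skip
[3] flags=1000 HI?F → skip
[4] flags=1010 → (cmp)
[5] flags=1010 HI?T → r1=0x38
[6] flags=1010 NE?T → r5=0xc7
[7] flags=1010 → (cmp)
[8] flags=1010 HI?T → r5=0xe6
[9] flags=1010 LS?F → skip
[10] flags=1010 LT?T → r4=0xef

VAL = 0xe6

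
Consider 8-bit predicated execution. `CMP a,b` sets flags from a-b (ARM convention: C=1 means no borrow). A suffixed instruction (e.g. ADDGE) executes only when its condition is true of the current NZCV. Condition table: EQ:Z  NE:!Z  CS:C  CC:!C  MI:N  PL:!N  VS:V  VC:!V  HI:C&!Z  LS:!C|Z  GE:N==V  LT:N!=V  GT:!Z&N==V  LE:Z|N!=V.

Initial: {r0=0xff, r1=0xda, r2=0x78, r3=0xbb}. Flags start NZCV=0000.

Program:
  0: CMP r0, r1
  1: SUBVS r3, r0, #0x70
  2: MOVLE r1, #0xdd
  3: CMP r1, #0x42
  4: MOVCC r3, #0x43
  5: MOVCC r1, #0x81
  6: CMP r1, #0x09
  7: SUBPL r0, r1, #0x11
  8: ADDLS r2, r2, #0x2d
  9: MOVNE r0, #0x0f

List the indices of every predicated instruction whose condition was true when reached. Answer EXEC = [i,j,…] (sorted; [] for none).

EXEC = [9]

0: ✓ CMP  NZCV=0010
1: · SUBVS
2: · MOVLE
3: ✓ CMP  NZCV=1010
4: · MOVCC
5: · MOVCC
6: ✓ CMP  NZCV=1010
7: · SUBPL
8: · ADDLS
9: ✓ MOVNE  r0←0x0f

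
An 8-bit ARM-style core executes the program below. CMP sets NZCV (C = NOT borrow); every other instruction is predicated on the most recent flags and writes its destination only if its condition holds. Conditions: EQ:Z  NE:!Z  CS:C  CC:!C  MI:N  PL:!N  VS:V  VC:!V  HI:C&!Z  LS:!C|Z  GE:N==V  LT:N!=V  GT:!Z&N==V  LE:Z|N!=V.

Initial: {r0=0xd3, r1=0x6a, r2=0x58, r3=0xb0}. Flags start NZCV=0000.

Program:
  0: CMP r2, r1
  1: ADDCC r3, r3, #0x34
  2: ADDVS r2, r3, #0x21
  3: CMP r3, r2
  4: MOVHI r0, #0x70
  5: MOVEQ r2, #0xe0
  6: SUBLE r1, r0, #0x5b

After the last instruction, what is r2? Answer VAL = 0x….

0: ✓ CMP  NZCV=1000
1: ✓ ADDCC  r3←0xe4
2: · ADDVS
3: ✓ CMP  NZCV=1010
4: ✓ MOVHI  r0←0x70
5: · MOVEQ
6: ✓ SUBLE  r1←0x15

VAL = 0x58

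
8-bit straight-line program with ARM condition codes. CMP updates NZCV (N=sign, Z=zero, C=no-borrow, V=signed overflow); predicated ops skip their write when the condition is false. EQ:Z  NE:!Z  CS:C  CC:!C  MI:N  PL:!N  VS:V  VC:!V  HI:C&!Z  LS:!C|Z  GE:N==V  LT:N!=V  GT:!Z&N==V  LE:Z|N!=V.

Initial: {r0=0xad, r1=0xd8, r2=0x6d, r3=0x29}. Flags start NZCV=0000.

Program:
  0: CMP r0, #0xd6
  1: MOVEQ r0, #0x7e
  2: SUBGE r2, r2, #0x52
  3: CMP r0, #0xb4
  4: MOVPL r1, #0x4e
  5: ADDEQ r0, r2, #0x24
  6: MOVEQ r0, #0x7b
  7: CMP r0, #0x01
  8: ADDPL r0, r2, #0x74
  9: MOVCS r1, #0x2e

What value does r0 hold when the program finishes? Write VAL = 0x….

VAL = 0xad

[0] flags=1000 → (cmp)
[1] flags=1000 EQ?F → skip
[2] flags=1000 GE?F → skip
[3] flags=1000 → (cmp)
[4] flags=1000 PL?F → skip
[5] flags=1000 EQ?F → skip
[6] flags=1000 EQ?F → skip
[7] flags=1010 → (cmp)
[8] flags=1010 PL?F → skip
[9] flags=1010 CS?T → r1=0x2e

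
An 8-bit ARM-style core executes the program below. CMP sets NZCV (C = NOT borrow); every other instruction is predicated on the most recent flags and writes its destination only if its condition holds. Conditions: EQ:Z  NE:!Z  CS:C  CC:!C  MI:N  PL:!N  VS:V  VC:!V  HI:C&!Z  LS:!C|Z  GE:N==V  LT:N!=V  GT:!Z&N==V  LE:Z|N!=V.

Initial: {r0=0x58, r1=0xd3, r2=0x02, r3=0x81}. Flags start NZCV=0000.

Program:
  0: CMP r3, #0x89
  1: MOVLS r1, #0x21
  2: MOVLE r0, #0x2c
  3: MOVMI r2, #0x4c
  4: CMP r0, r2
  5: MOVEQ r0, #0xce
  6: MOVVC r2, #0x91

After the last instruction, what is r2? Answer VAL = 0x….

0: ✓ CMP  NZCV=1000
1: ✓ MOVLS  r1←0x21
2: ✓ MOVLE  r0←0x2c
3: ✓ MOVMI  r2←0x4c
4: ✓ CMP  NZCV=1000
5: · MOVEQ
6: ✓ MOVVC  r2←0x91

VAL = 0x91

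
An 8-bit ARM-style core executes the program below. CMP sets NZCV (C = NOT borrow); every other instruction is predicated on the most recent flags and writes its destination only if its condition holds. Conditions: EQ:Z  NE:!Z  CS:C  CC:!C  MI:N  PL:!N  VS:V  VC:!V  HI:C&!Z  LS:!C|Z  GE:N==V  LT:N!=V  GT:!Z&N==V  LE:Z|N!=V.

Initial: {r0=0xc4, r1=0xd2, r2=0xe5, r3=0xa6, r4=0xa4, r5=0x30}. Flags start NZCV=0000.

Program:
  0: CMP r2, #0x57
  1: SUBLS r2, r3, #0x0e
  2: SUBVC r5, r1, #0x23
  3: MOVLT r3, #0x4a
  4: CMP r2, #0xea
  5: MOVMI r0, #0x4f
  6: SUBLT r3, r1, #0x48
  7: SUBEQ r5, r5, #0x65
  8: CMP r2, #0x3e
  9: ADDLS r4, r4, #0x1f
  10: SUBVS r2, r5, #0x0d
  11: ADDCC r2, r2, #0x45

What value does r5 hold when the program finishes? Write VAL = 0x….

0: ✓ CMP  NZCV=1010
1: · SUBLS
2: ✓ SUBVC  r5←0xaf
3: ✓ MOVLT  r3←0x4a
4: ✓ CMP  NZCV=1000
5: ✓ MOVMI  r0←0x4f
6: ✓ SUBLT  r3←0x8a
7: · SUBEQ
8: ✓ CMP  NZCV=1010
9: · ADDLS
10: · SUBVS
11: · ADDCC

VAL = 0xaf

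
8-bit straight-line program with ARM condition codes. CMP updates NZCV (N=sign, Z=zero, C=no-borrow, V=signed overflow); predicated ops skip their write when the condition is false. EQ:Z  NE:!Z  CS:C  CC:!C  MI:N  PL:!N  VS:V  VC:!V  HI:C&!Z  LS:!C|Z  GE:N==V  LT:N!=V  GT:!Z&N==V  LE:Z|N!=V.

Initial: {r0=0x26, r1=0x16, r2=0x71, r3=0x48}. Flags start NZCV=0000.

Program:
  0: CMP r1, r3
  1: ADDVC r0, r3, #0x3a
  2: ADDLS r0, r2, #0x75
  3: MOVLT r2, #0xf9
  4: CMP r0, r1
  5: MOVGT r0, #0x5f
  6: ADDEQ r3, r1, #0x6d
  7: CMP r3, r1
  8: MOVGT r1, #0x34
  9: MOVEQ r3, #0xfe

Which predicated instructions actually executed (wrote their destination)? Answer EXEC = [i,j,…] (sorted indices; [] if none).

[0] flags=1000 → (cmp)
[1] flags=1000 VC?T → r0=0x82
[2] flags=1000 LS?T → r0=0xe6
[3] flags=1000 LT?T → r2=0xf9
[4] flags=1010 → (cmp)
[5] flags=1010 GT?F → skip
[6] flags=1010 EQ?F → skip
[7] flags=0010 → (cmp)
[8] flags=0010 GT?T → r1=0x34
[9] flags=0010 EQ?F → skip

EXEC = [1,2,3,8]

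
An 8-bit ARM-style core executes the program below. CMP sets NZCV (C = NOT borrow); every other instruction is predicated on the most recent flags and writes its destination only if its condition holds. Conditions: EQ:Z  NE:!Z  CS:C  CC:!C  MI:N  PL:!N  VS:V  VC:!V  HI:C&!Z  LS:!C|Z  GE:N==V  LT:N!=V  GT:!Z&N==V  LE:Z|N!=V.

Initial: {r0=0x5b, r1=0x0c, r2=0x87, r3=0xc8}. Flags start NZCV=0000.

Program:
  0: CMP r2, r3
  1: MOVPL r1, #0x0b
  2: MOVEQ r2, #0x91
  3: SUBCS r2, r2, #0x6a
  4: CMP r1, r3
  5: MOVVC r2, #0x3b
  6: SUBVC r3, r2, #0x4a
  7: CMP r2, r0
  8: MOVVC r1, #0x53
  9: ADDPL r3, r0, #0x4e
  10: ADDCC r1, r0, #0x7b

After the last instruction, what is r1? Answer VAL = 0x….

0: ✓ CMP  NZCV=1000
1: · MOVPL
2: · MOVEQ
3: · SUBCS
4: ✓ CMP  NZCV=0000
5: ✓ MOVVC  r2←0x3b
6: ✓ SUBVC  r3←0xf1
7: ✓ CMP  NZCV=1000
8: ✓ MOVVC  r1←0x53
9: · ADDPL
10: ✓ ADDCC  r1←0xd6

VAL = 0xd6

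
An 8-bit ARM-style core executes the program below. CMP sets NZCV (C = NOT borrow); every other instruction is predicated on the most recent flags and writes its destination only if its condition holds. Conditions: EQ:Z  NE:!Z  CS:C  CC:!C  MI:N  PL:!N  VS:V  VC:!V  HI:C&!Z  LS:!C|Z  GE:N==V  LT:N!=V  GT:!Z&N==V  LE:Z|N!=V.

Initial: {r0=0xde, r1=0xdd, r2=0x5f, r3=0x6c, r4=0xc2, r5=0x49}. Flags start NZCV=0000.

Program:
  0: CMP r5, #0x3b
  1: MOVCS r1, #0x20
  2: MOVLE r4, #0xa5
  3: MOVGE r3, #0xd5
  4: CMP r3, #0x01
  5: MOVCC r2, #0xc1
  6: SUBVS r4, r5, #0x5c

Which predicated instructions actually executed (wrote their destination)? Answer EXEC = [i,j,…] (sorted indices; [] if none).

EXEC = [1,3]

[0] flags=0010 → (cmp)
[1] flags=0010 CS?T → r1=0x20
[2] flags=0010 LE?F → skip
[3] flags=0010 GE?T → r3=0xd5
[4] flags=1010 → (cmp)
[5] flags=1010 CC?F → skip
[6] flags=1010 VS?F → skip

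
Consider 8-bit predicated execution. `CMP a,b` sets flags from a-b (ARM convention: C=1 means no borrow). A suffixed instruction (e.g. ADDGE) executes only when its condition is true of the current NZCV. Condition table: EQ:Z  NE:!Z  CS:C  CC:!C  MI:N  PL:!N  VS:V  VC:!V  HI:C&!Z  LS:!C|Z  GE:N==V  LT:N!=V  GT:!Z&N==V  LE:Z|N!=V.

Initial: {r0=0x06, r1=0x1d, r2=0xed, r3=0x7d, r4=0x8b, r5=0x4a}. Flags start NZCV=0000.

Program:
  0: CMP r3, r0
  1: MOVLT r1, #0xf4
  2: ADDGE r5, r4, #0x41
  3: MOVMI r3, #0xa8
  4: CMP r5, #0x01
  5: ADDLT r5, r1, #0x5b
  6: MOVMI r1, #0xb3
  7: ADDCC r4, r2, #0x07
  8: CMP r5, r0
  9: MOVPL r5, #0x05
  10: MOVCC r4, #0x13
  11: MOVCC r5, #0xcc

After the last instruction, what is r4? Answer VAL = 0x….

[0] flags=0010 → (cmp)
[1] flags=0010 LT?F → skip
[2] flags=0010 GE?T → r5=0xcc
[3] flags=0010 MI?F → skip
[4] flags=1010 → (cmp)
[5] flags=1010 LT?T → r5=0x78
[6] flags=1010 MI?T → r1=0xb3
[7] flags=1010 CC?F → skip
[8] flags=0010 → (cmp)
[9] flags=0010 PL?T → r5=0x05
[10] flags=0010 CC?F → skip
[11] flags=0010 CC?F → skip

VAL = 0x8b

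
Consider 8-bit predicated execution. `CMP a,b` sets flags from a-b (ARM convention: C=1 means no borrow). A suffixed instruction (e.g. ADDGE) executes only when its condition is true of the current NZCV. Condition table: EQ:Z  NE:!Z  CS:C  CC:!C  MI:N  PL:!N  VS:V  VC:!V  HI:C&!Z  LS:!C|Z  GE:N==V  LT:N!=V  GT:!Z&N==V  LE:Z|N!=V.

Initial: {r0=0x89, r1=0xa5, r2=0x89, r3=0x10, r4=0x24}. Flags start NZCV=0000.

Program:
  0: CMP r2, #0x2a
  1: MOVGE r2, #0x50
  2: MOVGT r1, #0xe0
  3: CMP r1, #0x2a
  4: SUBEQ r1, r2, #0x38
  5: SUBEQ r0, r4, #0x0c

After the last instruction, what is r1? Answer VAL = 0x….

VAL = 0xa5

0: ✓ CMP  NZCV=0011
1: · MOVGE
2: · MOVGT
3: ✓ CMP  NZCV=0011
4: · SUBEQ
5: · SUBEQ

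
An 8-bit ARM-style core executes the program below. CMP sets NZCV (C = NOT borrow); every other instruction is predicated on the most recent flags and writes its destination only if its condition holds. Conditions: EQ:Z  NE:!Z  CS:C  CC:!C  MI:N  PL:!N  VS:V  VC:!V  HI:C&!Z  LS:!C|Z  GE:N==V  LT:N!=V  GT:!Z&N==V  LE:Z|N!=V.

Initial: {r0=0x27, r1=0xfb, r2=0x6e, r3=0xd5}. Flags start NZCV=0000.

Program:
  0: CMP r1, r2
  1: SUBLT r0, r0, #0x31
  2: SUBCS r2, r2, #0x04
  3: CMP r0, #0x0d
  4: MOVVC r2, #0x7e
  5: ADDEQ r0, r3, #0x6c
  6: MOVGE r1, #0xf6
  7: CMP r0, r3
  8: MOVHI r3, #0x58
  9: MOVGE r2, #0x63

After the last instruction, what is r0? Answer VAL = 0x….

VAL = 0xf6

[0] flags=1010 → (cmp)
[1] flags=1010 LT?T → r0=0xf6
[2] flags=1010 CS?T → r2=0x6a
[3] flags=1010 → (cmp)
[4] flags=1010 VC?T → r2=0x7e
[5] flags=1010 EQ?F → skip
[6] flags=1010 GE?F → skip
[7] flags=0010 → (cmp)
[8] flags=0010 HI?T → r3=0x58
[9] flags=0010 GE?T → r2=0x63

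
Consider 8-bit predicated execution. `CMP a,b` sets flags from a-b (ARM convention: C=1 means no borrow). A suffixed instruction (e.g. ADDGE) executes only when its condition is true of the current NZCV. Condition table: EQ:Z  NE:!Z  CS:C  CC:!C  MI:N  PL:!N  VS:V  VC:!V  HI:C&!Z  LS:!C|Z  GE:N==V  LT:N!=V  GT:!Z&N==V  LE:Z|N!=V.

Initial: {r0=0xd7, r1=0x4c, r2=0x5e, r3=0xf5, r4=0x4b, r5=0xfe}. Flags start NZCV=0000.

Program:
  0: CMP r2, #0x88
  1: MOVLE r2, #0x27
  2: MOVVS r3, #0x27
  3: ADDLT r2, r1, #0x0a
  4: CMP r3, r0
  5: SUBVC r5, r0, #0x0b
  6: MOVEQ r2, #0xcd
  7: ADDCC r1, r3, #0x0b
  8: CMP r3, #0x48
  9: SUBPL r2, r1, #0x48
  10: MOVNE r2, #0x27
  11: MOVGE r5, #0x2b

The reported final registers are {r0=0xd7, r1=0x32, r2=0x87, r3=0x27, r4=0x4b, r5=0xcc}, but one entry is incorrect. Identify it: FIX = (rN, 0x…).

FIX = (r2, 0x27)

[0] flags=1001 → (cmp)
[1] flags=1001 LE?F → skip
[2] flags=1001 VS?T → r3=0x27
[3] flags=1001 LT?F → skip
[4] flags=0000 → (cmp)
[5] flags=0000 VC?T → r5=0xcc
[6] flags=0000 EQ?F → skip
[7] flags=0000 CC?T → r1=0x32
[8] flags=1000 → (cmp)
[9] flags=1000 PL?F → skip
[10] flags=1000 NE?T → r2=0x27
[11] flags=1000 GE?F → skip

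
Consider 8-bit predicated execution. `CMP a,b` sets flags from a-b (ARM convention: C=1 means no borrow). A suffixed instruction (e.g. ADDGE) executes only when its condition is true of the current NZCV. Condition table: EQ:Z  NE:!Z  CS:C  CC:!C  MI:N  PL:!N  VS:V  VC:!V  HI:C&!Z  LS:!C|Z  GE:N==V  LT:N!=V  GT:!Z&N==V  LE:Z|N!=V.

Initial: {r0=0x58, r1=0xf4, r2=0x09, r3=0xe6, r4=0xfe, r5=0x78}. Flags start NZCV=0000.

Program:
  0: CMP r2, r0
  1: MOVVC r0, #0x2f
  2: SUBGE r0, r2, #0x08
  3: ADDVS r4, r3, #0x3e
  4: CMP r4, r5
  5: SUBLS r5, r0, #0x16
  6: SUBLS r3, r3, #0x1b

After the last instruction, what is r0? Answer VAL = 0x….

VAL = 0x2f

[0] flags=1000 → (cmp)
[1] flags=1000 VC?T → r0=0x2f
[2] flags=1000 GE?F → skip
[3] flags=1000 VS?F → skip
[4] flags=1010 → (cmp)
[5] flags=1010 LS?F → skip
[6] flags=1010 LS?F → skip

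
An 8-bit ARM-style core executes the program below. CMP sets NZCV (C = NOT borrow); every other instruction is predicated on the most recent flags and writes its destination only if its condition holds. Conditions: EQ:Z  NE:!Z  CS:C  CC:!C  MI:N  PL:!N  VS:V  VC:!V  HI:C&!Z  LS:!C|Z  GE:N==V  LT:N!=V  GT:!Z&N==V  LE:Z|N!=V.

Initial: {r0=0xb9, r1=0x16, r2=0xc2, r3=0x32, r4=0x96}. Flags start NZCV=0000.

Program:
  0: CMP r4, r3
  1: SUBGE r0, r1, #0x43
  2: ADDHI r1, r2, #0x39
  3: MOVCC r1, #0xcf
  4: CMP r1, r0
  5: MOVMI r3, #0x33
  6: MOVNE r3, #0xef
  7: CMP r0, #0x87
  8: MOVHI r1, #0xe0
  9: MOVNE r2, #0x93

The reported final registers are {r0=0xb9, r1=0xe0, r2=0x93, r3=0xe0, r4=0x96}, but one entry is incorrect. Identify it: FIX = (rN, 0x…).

0: ✓ CMP  NZCV=0011
1: · SUBGE
2: ✓ ADDHI  r1←0xfb
3: · MOVCC
4: ✓ CMP  NZCV=0010
5: · MOVMI
6: ✓ MOVNE  r3←0xef
7: ✓ CMP  NZCV=0010
8: ✓ MOVHI  r1←0xe0
9: ✓ MOVNE  r2←0x93

FIX = (r3, 0xef)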